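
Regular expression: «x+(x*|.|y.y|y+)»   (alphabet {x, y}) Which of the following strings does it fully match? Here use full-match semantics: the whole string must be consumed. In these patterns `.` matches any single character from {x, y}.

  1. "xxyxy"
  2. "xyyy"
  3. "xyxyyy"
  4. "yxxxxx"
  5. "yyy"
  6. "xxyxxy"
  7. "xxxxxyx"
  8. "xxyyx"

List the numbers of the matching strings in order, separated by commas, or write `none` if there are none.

1, 2

1 → match
2 → match
3 → no match
4 → no match — must start with "x"
5 → no match — must start with "x"
6 → no match
7 → no match
8 → no match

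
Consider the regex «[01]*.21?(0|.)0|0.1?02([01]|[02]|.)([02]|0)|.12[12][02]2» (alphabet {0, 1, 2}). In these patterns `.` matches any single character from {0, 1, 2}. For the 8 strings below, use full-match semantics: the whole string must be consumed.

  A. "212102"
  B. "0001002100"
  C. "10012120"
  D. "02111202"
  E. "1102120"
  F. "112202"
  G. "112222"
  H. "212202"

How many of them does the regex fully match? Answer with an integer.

7

A → match
B → match
C → match
D → no match
E → match
F → match
G → match
H → match
Total matched: 7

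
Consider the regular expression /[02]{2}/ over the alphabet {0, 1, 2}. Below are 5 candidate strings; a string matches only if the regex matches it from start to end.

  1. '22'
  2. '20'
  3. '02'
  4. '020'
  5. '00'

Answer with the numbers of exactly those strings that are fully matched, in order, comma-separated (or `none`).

1. '22' → match
2. '20' → match
3. '02' → match
4. '020' → no match
5. '00' → match

1, 2, 3, 5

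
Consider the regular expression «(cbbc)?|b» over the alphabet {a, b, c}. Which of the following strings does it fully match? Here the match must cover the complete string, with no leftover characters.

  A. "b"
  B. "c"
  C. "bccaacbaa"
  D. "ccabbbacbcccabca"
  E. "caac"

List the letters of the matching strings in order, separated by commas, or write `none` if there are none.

A → match
B → no match
C → no match
D → no match
E → no match

A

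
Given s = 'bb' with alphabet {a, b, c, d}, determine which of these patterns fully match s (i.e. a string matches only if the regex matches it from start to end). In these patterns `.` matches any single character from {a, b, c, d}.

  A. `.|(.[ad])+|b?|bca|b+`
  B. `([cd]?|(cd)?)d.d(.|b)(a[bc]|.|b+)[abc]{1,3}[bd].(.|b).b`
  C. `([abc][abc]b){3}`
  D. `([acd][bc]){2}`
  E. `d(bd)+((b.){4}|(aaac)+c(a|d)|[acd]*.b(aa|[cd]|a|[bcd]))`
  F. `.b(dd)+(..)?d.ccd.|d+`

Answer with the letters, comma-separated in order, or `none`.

A → match
B → no match
C → no match
D → no match
E → no match — must start with 'dbd'
F → no match

A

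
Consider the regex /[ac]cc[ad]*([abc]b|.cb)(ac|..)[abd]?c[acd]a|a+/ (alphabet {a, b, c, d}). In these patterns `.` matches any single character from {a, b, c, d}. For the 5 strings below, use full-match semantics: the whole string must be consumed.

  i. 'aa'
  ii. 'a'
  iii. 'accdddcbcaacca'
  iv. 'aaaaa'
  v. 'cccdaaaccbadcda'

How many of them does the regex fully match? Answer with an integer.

i → match
ii → match
iii → match
iv → match
v → match
Total matched: 5

5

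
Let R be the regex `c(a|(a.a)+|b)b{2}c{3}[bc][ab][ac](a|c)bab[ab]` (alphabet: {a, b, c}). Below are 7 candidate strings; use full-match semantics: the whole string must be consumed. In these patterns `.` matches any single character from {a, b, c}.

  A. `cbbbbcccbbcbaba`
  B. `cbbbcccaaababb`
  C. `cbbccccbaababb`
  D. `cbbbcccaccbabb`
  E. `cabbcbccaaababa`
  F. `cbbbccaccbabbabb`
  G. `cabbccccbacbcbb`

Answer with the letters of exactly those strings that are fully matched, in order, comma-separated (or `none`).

A → no match
B → no match
C → no match
D → no match
E → no match
F → no match
G → no match

none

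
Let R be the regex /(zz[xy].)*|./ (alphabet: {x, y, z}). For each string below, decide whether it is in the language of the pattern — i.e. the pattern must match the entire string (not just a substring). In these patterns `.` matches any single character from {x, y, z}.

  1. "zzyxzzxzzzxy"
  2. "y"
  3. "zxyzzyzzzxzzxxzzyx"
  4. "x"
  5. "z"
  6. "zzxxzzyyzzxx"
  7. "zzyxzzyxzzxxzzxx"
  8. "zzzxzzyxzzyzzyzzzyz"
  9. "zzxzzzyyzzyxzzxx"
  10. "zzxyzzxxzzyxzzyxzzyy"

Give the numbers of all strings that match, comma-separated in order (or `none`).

1, 2, 4, 5, 6, 7, 9, 10

1. "zzyxzzxzzzxy" → match
2. "y" → match
3 → no match
4. "x" → match
5. "z" → match
6. "zzxxzzyyzzxx" → match
7 → match
8 → no match
9 → match
10 → match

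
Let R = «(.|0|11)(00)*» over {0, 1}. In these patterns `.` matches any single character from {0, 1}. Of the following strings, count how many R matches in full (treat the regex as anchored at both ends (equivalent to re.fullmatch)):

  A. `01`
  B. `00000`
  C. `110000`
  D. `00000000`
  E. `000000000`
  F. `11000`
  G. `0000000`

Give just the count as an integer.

A → no match
B → match
C → match
D → no match
E → match
F → no match
G → match
Total matched: 4

4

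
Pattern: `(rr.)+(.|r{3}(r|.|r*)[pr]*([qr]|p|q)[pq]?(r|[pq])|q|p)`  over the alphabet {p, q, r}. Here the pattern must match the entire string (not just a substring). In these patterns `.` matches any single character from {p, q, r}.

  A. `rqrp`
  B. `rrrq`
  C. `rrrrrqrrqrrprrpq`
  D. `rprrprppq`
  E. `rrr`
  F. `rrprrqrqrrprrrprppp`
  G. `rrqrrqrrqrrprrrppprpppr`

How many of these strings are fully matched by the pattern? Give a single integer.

A → no match — must start with `rr`
B → match
C → match
D → no match — must start with `rr`
E → no match
F → no match
G → match
Total matched: 3

3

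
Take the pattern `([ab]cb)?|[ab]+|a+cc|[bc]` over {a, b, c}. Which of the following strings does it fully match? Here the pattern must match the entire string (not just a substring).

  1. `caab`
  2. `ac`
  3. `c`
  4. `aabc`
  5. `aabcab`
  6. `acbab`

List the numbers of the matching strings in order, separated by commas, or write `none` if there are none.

3

1 → no match
2 → no match
3 → match
4 → no match
5 → no match
6 → no match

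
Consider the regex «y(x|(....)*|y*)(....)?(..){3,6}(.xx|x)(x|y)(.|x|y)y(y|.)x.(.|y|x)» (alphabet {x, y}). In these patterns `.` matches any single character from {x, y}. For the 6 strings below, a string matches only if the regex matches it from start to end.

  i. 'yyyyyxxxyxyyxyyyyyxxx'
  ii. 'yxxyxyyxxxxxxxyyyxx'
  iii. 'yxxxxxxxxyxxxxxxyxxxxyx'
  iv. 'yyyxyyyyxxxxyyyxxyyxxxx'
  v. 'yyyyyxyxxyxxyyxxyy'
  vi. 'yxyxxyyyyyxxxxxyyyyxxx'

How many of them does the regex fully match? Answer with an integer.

3

i → no match
ii → no match
iii → no match
iv → match
v → match
vi → match
Total matched: 3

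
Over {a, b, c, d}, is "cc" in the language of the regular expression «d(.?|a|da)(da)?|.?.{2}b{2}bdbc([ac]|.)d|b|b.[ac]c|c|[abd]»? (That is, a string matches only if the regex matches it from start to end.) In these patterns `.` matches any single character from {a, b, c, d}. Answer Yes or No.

No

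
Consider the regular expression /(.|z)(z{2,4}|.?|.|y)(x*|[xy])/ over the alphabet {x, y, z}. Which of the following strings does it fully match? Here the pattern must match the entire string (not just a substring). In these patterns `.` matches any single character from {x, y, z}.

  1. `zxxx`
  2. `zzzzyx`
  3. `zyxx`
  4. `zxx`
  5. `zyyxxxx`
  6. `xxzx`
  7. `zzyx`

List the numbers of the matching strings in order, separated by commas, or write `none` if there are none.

1, 3, 4

1 → match
2 → no match
3 → match
4 → match
5 → no match
6 → no match
7 → no match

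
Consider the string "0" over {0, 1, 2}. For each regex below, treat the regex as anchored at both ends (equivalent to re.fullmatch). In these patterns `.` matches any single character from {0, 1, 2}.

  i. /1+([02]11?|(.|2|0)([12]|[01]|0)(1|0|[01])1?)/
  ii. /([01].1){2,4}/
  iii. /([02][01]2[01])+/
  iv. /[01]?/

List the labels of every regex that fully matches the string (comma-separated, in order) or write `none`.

iv

i → no match — must start with "1"
ii → no match — must end with "1"
iii → no match
iv → match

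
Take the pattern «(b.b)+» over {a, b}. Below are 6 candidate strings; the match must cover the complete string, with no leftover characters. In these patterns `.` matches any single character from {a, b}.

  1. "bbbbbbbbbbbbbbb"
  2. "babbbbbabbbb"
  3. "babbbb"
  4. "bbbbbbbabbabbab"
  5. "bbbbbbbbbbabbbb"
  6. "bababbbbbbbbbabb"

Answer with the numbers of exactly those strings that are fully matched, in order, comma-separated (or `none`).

1, 2, 3, 4, 5

1 → match
2 → match
3 → match
4 → match
5 → match
6 → no match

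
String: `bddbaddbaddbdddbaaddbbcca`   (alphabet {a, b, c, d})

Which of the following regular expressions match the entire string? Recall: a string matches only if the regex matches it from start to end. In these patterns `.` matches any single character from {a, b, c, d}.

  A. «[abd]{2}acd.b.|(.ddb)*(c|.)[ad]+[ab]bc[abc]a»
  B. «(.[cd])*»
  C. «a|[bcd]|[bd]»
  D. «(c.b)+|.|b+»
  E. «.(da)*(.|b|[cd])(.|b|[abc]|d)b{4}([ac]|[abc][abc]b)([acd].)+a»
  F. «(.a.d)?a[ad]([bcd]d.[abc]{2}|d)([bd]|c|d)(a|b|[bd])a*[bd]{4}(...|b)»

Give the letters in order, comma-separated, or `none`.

A → match
B → no match
C → no match
D → no match
E → no match
F → no match

A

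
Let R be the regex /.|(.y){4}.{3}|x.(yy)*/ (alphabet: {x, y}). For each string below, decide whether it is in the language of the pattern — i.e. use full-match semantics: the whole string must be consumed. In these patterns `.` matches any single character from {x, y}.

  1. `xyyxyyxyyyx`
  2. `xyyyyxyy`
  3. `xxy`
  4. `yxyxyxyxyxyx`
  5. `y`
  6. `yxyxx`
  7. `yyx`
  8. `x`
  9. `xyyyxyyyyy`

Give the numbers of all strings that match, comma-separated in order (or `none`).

5, 8

1 → no match
2 → no match
3 → no match
4 → no match
5 → match
6 → no match
7 → no match
8 → match
9 → no match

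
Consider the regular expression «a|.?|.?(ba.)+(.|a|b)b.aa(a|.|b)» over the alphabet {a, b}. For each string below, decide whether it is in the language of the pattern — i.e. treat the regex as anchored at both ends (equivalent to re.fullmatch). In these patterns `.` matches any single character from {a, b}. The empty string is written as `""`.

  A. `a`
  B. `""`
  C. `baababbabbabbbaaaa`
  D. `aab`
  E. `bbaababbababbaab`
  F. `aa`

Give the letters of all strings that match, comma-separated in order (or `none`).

A, B, C, E

A → match
B → match
C → match
D → no match
E → match
F → no match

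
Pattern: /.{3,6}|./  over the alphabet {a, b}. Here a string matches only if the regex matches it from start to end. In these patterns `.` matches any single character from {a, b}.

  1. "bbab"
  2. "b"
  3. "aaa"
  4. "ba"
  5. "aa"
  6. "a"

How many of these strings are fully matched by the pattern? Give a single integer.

4

1 → match
2 → match
3 → match
4 → no match
5 → no match
6 → match
Total matched: 4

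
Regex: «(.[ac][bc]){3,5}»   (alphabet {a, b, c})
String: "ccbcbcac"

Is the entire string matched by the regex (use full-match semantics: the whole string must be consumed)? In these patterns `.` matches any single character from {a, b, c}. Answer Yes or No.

No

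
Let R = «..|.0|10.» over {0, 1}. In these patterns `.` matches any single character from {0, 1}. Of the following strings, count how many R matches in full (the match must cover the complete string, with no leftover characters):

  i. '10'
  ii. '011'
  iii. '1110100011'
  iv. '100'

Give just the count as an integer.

2

i → match
ii → no match
iii → no match
iv → match
Total matched: 2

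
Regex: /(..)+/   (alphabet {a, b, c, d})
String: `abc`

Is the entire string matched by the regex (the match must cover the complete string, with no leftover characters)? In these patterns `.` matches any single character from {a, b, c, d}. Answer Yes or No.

No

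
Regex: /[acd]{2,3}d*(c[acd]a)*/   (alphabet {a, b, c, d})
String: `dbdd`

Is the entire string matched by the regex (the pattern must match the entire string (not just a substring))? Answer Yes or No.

No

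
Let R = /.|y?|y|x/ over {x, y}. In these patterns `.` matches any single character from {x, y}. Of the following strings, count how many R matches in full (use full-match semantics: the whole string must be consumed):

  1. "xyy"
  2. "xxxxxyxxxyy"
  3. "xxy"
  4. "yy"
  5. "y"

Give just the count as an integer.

1

1 → no match
2 → no match
3 → no match
4 → no match
5 → match
Total matched: 1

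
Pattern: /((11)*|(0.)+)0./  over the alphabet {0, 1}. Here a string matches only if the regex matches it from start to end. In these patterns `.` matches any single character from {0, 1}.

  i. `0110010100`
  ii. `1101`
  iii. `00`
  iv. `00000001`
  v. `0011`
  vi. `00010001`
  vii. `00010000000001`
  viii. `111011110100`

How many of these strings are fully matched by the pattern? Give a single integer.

i. `0110010100` → no match
ii. `1101` → match
iii. `00` → match
iv. `00000001` → match
v. `0011` → no match
vi. `00010001` → match
vii → match
viii. `111011110100` → no match
Total matched: 5

5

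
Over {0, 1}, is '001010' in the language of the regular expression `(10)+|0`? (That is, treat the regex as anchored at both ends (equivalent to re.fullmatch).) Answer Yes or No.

No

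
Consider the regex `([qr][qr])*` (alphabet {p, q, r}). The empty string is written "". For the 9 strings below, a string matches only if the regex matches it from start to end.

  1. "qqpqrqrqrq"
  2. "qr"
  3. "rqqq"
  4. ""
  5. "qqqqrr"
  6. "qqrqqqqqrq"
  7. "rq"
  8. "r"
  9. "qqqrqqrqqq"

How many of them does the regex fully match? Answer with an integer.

1. "qqpqrqrqrq" → no match
2. "qr" → match
3. "rqqq" → match
4. "" → match
5. "qqqqrr" → match
6. "qqrqqqqqrq" → match
7. "rq" → match
8. "r" → no match
9. "qqqrqqrqqq" → match
Total matched: 7

7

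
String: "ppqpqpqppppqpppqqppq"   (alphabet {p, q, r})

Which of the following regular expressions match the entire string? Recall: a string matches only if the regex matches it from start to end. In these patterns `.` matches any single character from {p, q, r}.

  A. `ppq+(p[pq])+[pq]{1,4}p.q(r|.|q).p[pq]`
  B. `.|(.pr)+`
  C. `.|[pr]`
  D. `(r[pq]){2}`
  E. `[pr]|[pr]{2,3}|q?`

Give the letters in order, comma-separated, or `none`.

A → match
B → no match
C → no match
D → no match — must start with "r"
E → no match

A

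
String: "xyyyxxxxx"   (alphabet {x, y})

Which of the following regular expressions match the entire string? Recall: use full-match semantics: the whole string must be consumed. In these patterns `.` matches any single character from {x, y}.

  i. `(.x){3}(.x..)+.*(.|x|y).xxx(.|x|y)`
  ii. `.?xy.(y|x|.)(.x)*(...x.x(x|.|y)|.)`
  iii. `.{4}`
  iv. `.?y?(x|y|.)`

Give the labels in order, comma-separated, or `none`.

ii

i → no match
ii → match
iii → no match
iv → no match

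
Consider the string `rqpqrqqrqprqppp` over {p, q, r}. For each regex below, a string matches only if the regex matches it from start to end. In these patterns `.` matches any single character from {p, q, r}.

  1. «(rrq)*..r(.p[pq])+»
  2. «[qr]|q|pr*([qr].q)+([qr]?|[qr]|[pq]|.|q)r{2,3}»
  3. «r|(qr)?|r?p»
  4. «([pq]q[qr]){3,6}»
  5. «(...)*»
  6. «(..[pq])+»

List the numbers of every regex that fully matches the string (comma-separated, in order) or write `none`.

5, 6

1 → no match
2 → no match
3 → no match
4 → no match
5 → match
6 → match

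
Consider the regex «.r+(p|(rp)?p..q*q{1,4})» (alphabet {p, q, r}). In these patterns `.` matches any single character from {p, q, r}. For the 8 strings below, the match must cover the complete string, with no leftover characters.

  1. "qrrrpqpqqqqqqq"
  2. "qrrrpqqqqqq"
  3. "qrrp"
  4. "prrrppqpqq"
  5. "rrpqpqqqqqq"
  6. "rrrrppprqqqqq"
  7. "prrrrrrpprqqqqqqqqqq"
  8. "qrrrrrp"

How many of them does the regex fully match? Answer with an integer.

8

1 → match
2 → match
3 → match
4 → match
5 → match
6 → match
7 → match
8 → match
Total matched: 8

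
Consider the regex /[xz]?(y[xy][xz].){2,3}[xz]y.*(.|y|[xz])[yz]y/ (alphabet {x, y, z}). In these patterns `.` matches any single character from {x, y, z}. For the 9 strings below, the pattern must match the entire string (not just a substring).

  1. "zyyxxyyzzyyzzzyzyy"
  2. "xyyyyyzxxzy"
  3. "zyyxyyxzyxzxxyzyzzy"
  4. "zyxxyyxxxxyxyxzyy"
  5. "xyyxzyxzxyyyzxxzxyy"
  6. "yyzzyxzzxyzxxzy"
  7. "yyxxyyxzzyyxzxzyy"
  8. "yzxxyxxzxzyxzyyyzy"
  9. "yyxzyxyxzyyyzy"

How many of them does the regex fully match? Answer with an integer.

4

1 → match
2 → no match
3 → no match
4 → match
5 → no match
6 → match
7 → match
8 → no match
9 → no match
Total matched: 4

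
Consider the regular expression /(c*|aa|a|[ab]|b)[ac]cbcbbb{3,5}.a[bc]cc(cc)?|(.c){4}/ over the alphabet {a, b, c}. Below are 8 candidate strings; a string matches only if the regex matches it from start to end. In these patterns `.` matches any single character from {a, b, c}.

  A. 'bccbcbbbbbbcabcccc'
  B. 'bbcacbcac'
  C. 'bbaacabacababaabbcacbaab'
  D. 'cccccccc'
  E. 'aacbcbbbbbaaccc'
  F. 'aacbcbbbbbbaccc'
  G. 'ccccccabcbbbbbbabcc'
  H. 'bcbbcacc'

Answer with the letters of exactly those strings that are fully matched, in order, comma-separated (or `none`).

A, D, E, F

A → match
B → no match
C → no match
D → match
E → match
F → match
G → no match
H → no match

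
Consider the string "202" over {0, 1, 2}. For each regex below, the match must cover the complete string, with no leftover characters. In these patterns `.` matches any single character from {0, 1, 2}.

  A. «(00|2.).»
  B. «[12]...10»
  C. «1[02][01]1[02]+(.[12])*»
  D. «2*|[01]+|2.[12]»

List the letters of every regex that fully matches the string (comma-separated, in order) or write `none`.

A, D

A → match
B → no match — must end with "10"
C → no match — must start with "1"
D → match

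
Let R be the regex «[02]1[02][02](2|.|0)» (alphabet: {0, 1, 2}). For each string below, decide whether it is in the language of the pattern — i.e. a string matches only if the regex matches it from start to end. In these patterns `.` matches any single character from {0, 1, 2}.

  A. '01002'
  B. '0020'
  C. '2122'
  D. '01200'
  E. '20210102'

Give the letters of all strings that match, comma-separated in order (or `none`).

A, D

A. '01002' → match
B. '0020' → no match
C. '2122' → no match
D. '01200' → match
E. '20210102' → no match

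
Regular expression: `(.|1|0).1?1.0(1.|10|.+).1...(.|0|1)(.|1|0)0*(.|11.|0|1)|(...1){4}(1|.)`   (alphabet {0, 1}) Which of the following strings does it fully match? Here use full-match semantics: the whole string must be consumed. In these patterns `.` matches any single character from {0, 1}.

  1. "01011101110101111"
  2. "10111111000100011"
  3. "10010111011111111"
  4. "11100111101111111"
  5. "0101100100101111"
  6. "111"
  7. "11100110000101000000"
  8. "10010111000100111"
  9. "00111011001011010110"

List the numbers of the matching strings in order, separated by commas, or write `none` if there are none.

1 → match
2 → match
3 → match
4 → match
5 → no match
6 → no match
7 → match
8 → match
9 → match

1, 2, 3, 4, 7, 8, 9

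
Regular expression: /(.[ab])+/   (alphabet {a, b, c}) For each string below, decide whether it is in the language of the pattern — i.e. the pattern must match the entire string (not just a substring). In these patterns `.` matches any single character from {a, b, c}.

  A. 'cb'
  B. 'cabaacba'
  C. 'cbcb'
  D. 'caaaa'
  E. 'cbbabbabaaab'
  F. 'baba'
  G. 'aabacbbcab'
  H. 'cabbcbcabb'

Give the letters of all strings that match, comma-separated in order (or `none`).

A, C, E, F, H

A → match
B → no match
C → match
D → no match
E → match
F → match
G → no match
H → match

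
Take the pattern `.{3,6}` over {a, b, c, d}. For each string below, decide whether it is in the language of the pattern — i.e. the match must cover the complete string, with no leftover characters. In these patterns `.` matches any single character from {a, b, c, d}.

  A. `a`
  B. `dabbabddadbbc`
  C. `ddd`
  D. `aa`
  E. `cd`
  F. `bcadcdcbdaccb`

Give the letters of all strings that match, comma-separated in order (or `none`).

C

A → no match
B → no match
C → match
D → no match
E → no match
F → no match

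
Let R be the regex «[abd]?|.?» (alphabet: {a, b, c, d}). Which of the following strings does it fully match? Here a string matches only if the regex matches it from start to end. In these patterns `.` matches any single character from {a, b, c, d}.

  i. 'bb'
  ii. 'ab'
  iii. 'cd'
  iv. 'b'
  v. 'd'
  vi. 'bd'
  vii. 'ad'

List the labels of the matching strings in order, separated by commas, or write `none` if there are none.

iv, v

i → no match
ii → no match
iii → no match
iv → match
v → match
vi → no match
vii → no match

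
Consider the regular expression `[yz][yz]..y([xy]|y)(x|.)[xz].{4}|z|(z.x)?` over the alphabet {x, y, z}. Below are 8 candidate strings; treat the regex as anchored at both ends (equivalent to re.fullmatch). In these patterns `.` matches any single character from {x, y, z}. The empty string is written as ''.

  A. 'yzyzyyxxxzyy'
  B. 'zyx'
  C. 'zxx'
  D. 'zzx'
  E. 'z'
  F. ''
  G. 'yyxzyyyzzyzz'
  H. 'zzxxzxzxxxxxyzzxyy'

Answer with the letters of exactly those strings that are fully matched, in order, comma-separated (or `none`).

A. 'yzyzyyxxxzyy' → match
B. 'zyx' → match
C. 'zxx' → match
D. 'zzx' → match
E. 'z' → match
F. '' → match
G. 'yyxzyyyzzyzz' → match
H → no match

A, B, C, D, E, F, G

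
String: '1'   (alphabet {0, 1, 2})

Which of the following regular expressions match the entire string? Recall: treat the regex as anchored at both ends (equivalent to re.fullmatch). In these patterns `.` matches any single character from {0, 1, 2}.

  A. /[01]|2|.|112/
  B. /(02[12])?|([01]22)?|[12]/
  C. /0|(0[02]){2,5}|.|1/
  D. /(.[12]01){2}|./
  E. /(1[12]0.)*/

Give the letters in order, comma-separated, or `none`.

A → match
B → match
C → match
D → match
E → no match

A, B, C, D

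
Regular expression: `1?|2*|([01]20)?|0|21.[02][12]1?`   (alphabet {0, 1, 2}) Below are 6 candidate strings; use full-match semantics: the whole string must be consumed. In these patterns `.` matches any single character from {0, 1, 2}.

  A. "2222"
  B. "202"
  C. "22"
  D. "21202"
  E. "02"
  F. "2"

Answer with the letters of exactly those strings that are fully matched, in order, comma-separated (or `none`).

A → match
B → no match
C → match
D → match
E → no match
F → match

A, C, D, F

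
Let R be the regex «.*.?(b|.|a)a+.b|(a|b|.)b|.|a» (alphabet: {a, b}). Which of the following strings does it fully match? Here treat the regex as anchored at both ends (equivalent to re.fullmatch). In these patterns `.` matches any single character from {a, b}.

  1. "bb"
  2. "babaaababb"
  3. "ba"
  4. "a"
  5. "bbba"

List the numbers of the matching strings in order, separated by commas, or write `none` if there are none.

1. "bb" → match
2. "babaaababb" → match
3. "ba" → no match
4. "a" → match
5. "bbba" → no match

1, 2, 4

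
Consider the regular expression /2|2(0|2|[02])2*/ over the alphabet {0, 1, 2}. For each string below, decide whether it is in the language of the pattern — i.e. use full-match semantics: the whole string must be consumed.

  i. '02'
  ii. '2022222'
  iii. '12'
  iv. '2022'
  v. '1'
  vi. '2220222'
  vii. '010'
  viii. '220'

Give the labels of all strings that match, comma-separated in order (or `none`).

ii, iv

i. '02' → no match — must start with '2'
ii. '2022222' → match
iii. '12' → no match — must start with '2'
iv. '2022' → match
v. '1' → no match — must start with '2'
vi. '2220222' → no match
vii. '010' → no match — must start with '2'
viii. '220' → no match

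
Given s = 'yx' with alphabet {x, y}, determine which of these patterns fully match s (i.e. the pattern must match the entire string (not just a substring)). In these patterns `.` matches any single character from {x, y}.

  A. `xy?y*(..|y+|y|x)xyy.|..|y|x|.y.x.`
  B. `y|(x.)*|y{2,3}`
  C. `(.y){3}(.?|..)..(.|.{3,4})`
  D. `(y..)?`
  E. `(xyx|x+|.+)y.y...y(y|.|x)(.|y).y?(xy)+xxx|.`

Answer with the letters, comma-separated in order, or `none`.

A

A → match
B → no match
C → no match
D → no match
E → no match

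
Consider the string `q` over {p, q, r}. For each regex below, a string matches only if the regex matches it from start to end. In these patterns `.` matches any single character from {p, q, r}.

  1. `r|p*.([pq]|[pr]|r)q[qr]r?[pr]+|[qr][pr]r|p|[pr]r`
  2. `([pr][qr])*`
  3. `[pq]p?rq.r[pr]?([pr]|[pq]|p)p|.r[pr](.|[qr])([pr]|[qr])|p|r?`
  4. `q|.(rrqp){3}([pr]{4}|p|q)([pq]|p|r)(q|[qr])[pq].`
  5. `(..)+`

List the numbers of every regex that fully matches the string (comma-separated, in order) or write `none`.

4

1 → no match
2 → no match
3 → no match
4 → match
5 → no match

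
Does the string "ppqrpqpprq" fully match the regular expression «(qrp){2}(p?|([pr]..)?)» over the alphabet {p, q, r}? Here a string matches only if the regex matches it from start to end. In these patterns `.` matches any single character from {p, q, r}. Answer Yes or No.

Every match must start with "qrp", but "ppqrpqpprq" does not.

No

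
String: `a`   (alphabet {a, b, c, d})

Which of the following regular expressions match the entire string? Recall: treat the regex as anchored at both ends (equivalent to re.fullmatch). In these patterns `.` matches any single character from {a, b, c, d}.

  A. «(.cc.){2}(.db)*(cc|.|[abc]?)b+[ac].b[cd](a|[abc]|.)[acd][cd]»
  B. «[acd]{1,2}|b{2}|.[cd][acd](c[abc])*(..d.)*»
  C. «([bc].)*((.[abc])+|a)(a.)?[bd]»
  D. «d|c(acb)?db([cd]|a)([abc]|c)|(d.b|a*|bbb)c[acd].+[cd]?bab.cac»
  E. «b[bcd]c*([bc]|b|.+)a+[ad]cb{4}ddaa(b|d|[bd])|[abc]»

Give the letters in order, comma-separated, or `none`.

A → no match
B → match
C → no match
D → no match
E → match

B, E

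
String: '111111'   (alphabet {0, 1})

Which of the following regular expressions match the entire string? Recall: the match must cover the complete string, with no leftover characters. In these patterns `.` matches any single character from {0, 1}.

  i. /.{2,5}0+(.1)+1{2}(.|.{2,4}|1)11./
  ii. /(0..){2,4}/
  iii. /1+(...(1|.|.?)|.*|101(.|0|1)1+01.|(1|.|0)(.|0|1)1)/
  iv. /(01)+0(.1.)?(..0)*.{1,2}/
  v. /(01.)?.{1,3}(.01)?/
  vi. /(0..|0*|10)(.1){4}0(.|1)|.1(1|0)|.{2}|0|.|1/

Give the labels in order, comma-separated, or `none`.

iii

i → no match
ii → no match — must start with '0'
iii → match
iv → no match — must start with '01'
v → no match
vi → no match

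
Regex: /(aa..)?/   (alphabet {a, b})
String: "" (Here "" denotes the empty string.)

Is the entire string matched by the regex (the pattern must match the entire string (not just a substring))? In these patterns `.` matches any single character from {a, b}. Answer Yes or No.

Yes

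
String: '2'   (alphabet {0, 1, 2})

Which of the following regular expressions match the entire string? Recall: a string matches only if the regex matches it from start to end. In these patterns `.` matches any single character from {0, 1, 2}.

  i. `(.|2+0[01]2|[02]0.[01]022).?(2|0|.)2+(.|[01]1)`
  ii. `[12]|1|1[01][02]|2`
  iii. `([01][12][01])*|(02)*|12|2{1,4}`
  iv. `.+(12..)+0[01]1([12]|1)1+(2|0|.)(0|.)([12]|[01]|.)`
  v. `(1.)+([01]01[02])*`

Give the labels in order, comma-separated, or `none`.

ii, iii

i → no match
ii → match
iii → match
iv → no match
v → no match — must start with '1'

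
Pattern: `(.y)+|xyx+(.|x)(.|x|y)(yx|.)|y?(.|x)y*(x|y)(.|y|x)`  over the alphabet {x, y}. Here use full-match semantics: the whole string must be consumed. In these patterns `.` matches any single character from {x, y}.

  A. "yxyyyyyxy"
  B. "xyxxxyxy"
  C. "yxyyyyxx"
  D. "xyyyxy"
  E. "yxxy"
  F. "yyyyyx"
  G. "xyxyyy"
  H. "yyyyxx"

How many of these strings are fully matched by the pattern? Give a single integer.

A. "yxyyyyyxy" → match
B. "xyxxxyxy" → match
C. "yxyyyyxx" → match
D. "xyyyxy" → match
E. "yxxy" → match
F. "yyyyyx" → match
G. "xyxyyy" → match
H. "yyyyxx" → match
Total matched: 8

8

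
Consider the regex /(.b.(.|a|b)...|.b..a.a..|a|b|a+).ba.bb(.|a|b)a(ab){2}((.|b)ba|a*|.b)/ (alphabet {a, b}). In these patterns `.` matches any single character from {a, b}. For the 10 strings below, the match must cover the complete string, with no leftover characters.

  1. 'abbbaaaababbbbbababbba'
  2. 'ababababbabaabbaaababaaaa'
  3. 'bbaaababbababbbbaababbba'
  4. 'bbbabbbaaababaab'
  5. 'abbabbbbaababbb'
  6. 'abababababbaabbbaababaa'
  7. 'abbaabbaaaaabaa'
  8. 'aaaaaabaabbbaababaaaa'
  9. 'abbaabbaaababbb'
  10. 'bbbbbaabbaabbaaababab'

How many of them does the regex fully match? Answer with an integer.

7

1 → no match
2 → match
3 → match
4 → no match
5 → match
6 → match
7 → no match
8 → match
9 → match
10 → match
Total matched: 7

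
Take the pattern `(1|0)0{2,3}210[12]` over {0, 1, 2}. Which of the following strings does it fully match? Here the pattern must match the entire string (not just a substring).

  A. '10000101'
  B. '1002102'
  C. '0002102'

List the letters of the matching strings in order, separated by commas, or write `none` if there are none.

A → no match
B → match
C → match

B, C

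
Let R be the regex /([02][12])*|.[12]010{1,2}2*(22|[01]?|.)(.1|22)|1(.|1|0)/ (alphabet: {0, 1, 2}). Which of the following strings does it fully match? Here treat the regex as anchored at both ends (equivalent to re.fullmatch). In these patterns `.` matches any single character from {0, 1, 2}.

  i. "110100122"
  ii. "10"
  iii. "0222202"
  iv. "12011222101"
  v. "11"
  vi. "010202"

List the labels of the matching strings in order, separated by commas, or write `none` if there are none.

i → match
ii → match
iii → no match
iv → no match
v → match
vi → match

i, ii, v, vi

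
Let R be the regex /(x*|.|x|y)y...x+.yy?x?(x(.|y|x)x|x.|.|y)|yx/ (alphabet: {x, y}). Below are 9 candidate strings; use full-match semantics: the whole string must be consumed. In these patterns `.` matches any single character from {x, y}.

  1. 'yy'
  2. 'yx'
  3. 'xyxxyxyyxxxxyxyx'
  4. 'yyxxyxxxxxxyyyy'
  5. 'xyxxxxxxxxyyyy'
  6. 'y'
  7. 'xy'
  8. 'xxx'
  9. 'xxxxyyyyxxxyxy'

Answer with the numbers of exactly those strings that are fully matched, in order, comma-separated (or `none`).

1 → no match
2 → match
3 → no match
4 → match
5 → match
6 → no match
7 → no match
8 → no match
9 → match

2, 4, 5, 9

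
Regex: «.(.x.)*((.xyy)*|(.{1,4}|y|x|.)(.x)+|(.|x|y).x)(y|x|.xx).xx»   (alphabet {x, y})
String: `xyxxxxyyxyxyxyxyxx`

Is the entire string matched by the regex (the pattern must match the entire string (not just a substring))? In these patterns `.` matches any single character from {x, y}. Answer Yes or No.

No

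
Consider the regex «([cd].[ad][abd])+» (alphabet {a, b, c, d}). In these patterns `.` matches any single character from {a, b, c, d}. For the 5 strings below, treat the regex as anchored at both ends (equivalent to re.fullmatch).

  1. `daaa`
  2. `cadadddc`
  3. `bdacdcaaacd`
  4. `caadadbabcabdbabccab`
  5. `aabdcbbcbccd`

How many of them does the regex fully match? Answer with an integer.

1 → match
2 → no match
3 → no match
4 → no match
5 → no match
Total matched: 1

1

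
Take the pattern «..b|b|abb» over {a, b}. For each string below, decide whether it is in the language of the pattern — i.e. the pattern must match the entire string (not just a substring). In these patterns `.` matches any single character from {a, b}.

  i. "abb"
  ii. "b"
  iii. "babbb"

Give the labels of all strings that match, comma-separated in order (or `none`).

i → match
ii → match
iii → no match

i, ii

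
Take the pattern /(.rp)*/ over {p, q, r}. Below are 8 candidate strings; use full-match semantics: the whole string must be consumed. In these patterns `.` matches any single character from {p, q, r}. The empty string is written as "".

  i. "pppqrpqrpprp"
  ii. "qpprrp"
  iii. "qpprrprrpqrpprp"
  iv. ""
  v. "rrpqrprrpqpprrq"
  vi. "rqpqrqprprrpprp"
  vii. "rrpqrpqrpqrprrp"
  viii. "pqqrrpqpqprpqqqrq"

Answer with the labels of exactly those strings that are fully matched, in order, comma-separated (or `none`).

iv, vii

i → no match
ii → no match
iii → no match
iv → match
v → no match
vi → no match
vii → match
viii → no match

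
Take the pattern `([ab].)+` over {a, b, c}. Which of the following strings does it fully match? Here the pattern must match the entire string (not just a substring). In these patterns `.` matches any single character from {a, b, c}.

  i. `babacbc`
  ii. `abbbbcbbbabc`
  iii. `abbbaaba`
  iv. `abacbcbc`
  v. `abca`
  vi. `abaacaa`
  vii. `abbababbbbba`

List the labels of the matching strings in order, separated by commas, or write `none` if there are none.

ii, iii, iv, vii

i → no match
ii → match
iii → match
iv → match
v → no match
vi → no match
vii → match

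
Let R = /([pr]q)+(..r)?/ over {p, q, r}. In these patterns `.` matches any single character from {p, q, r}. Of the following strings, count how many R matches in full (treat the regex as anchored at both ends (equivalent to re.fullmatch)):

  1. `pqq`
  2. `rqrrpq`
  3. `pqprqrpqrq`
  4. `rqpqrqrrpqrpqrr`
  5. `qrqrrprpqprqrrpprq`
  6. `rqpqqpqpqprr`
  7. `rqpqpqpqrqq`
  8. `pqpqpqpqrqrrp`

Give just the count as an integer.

0

1. `pqq` → no match
2. `rqrrpq` → no match
3. `pqprqrpqrq` → no match
4 → no match
5 → no match
6. `rqpqqpqpqprr` → no match
7. `rqpqpqpqrqq` → no match
8 → no match
Total matched: 0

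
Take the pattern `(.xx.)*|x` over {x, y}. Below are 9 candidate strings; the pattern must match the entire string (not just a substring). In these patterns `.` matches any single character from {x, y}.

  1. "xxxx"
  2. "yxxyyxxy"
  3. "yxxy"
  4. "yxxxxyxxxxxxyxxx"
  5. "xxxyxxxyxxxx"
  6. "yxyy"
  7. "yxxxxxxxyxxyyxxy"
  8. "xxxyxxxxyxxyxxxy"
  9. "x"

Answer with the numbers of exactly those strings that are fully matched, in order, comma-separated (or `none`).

1, 2, 3, 5, 7, 8, 9

1 → match
2 → match
3 → match
4 → no match
5 → match
6 → no match
7 → match
8 → match
9 → match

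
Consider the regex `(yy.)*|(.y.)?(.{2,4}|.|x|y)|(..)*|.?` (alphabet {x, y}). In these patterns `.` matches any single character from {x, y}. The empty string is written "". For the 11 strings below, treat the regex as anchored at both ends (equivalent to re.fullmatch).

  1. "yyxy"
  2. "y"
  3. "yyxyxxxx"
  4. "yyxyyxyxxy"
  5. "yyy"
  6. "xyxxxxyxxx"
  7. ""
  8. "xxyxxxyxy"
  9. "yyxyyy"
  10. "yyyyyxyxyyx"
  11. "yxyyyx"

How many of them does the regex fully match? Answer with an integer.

1 → match
2 → match
3 → match
4 → match
5 → match
6 → match
7 → match
8 → no match
9 → match
10 → no match
11 → match
Total matched: 9

9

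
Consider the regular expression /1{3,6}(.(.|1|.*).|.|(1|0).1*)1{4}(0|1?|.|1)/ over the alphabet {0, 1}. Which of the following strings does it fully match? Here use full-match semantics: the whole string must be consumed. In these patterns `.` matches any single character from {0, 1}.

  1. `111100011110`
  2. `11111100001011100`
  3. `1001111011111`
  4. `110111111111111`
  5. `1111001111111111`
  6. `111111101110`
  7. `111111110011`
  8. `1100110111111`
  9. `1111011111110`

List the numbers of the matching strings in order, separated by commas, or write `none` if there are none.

1, 5, 9

1 → match
2 → no match
3 → no match
4 → no match
5 → match
6 → no match
7 → no match
8 → no match
9 → match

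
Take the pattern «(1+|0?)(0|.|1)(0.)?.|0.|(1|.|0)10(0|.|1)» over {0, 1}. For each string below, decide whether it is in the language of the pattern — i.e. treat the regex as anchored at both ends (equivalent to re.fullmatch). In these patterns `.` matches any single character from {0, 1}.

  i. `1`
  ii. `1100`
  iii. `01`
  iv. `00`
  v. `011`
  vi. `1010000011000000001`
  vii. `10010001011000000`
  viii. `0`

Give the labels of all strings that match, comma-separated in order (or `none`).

ii, iii, iv, v

i. `1` → no match
ii. `1100` → match
iii. `01` → match
iv. `00` → match
v. `011` → match
vi → no match
vii → no match
viii. `0` → no match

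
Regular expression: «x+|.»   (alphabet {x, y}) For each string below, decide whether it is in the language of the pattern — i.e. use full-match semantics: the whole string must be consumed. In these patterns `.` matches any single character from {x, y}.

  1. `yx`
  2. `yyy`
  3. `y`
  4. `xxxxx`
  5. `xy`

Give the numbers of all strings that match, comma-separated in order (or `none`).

3, 4

1 → no match
2 → no match
3 → match
4 → match
5 → no match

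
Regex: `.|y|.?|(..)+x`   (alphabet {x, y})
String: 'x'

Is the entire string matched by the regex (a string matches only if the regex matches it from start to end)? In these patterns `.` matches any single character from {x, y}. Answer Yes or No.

Yes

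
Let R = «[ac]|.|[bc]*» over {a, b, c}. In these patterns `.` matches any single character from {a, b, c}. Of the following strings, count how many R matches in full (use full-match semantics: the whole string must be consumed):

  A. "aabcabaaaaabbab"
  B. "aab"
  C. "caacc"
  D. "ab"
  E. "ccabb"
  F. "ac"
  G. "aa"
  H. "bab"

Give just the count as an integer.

0

A → no match
B → no match
C → no match
D → no match
E → no match
F → no match
G → no match
H → no match
Total matched: 0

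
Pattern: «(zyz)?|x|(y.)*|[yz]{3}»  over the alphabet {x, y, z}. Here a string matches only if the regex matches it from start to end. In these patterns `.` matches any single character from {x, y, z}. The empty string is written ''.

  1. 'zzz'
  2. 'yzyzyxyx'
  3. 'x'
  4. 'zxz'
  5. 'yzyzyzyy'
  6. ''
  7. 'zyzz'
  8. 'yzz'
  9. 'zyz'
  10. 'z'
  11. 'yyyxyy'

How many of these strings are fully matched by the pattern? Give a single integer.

1 → match
2 → match
3 → match
4 → no match
5 → match
6 → match
7 → no match
8 → match
9 → match
10 → no match
11 → match
Total matched: 8

8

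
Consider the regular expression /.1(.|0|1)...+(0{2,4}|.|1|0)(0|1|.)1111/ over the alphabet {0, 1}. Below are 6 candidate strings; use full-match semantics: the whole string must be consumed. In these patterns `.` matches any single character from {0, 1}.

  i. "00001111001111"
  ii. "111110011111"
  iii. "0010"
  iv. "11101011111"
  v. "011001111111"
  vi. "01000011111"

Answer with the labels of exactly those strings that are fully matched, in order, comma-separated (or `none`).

i → no match
ii → match
iii → no match — must end with "1111"
iv → no match
v → match
vi → no match

ii, v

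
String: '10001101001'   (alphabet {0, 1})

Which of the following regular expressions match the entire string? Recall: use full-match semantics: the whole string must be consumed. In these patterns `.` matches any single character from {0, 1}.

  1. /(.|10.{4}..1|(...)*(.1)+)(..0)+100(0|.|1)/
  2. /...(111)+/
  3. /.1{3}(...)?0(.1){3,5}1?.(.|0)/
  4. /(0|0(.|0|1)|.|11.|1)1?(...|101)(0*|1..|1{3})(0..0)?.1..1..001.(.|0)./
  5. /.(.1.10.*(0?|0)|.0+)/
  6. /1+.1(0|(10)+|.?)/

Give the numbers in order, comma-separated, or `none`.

1

1 → match
2 → no match — must end with '111'
3 → no match
4 → no match
5 → no match
6 → no match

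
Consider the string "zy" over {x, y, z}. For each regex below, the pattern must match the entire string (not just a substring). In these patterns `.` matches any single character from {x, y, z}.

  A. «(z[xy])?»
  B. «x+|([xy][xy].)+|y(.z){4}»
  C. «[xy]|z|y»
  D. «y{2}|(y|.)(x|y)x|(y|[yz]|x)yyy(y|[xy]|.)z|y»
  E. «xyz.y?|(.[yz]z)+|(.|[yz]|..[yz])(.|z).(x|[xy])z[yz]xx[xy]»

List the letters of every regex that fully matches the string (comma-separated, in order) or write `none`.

A → match
B → no match
C → no match
D → no match
E → no match

A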